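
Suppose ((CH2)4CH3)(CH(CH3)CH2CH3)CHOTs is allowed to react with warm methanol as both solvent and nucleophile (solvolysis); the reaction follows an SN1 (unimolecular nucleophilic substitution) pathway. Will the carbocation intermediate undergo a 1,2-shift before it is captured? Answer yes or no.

yes

The first-formed carbocation is secondary.
The adjacent sec-butyl carbon already bears 2 other carbon substituents and has a hydrogen to migrate; after a 1,2-hydride shift from that carbon the positive charge sits on a tertiary centre.
Tertiary is more stable than secondary, so the shift occurs.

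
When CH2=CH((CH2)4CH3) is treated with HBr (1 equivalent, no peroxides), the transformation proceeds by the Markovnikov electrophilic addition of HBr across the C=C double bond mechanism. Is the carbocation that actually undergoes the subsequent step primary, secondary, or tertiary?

Step 1: Protonation of the alkene by HBr: the π bond acts as the nucleophile and picks up H⁺, giving the more stable (Markovnikov) secondary carbocation. The H–Br bond breaks heterolytically, releasing Br⁻.
No single 1,2-shift to an adjacent carbon would give a more-substituted cation, so no rearrangement occurs.

secondary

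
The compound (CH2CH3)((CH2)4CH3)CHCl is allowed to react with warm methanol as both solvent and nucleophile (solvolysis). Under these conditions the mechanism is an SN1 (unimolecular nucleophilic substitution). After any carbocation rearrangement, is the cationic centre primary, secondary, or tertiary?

Step 1: The C–Cl bond breaks with both electrons going to the chloride; Cl⁻ leaves and a secondary carbocation remains.
No single 1,2-shift to an adjacent carbon would give a more-substituted cation, so no rearrangement occurs.

secondary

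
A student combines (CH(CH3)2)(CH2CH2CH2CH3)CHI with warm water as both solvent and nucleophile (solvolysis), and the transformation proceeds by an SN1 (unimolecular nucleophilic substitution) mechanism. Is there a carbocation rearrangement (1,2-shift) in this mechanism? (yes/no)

The first-formed carbocation is secondary.
The adjacent isopropyl carbon already bears 2 other carbon substituents and has a hydrogen to migrate; after a 1,2-hydride shift from that carbon the positive charge sits on a tertiary centre.
Tertiary is more stable than secondary, so the shift occurs.

yes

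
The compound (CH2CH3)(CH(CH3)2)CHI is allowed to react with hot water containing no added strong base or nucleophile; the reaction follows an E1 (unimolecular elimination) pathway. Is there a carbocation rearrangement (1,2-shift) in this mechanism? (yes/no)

yes

The first-formed carbocation is secondary.
The adjacent isopropyl carbon already bears 2 other carbon substituents and has a hydrogen to migrate; after a 1,2-hydride shift from that carbon the positive charge sits on a tertiary centre.
Tertiary is more stable than secondary, so the shift occurs.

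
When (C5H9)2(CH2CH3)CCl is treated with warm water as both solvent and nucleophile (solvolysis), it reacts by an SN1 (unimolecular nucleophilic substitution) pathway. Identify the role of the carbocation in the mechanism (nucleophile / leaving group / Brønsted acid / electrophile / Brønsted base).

Step 2: A lone pair on the oxygen of H2O attacks the carbocation, forming a new C–O σ-bond and an oxonium ion.
The carbocation accepts an electron pair into an empty or π* orbital — it is the electrophile.

electrophile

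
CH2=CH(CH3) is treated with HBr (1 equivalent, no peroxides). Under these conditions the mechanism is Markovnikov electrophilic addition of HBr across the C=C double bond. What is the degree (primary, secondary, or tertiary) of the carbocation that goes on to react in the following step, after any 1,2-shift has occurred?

Step 1: Electrophilic addition begins with the π(C=C) electrons forming a bond to the proton of HBr. Following Markovnikov's rule, the resulting cation is secondary. The H–Br bond breaks heterolytically, releasing Br⁻.
No single 1,2-shift to an adjacent carbon would give a more-substituted cation, so no rearrangement occurs.

secondary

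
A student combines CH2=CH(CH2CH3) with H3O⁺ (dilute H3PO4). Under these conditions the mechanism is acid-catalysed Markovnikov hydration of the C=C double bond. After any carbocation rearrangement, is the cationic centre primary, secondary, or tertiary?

Step 1: Electrophilic addition begins with the π(C=C) electrons forming a bond to the proton of H3O⁺. Following Markovnikov's rule, the resulting cation is secondary. H2O is released.
No single 1,2-shift to an adjacent carbon would give a more-substituted cation, so no rearrangement occurs.

secondary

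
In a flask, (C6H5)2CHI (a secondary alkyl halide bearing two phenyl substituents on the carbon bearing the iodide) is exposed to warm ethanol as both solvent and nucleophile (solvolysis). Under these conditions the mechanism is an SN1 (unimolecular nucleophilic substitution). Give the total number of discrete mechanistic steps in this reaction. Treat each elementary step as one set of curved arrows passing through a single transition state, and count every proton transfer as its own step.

Step 1: The C–I bond breaks with both electrons going to the iodide; I⁻ leaves and a secondary carbocation remains.
(No 1,2-shift: no single shift to an adjacent carbon would give a more stable cation.)
Step 2: Nucleophilic capture: the oxygen of CH3CH2OH bonds to the cationic carbon, producing an oxonium-ion intermediate.
Step 3: Proton transfer from the O–H of the oxonium ion to a solvent molecule delivers the neutral ether.
Total: 3 elementary steps.

3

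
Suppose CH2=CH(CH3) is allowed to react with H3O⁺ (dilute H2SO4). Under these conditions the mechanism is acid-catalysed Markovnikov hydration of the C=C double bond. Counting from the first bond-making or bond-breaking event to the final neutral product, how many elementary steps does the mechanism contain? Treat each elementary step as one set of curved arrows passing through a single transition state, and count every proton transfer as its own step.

3

Step 1: Protonation of the alkene by H3O⁺: the π bond acts as the nucleophile and picks up H⁺, giving the more stable (Markovnikov) secondary carbocation. H2O is released.
(No 1,2-shift: no single shift to an adjacent carbon would give a more stable cation.)
Step 2: Nucleophilic capture of the cation by H2O produces the protonated alcohol (an oxonium ion).
Step 3: H2O removes a proton from the oxonium oxygen, regenerating H3O⁺ and giving the neutral alcohol.
Total: 3 elementary steps.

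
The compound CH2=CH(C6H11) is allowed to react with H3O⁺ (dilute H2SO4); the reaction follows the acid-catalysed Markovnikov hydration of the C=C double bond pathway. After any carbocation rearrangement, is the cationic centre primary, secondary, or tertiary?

tertiary

Step 1: The π electrons of the C=C bond attack a proton of H3O⁺; Markovnikov addition places the new C–H on the less-substituted alkene carbon, so the positive charge ends up on the more-substituted carbon — a secondary carbocation. H2O is released.
Step 2: Carbocation rearrangement: a 1,2-hydride shift from the adjacent cyclohexyl carbon converts the initially-formed secondary cation into the more stable tertiary cation.
The cation rearranges from secondary to tertiary via a 1,2-hydride shift from the adjacent cyclohexyl carbon; the tertiary cation is what reacts next.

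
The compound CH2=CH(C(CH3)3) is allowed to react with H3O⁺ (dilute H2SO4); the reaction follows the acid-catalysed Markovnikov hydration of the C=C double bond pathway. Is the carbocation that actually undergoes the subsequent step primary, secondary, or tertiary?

tertiary

Step 1: Electrophilic addition begins with the π(C=C) electrons forming a bond to the proton of H3O⁺. Following Markovnikov's rule, the resulting cation is secondary. H2O is released.
Step 2: A methyl group with its bonding pair migrates from the adjacent tert-butyl carbon to the cationic centre — a 1,2-methyl shift — upgrading the secondary cation to a tertiary one.
The cation rearranges from secondary to tertiary via a 1,2-methyl shift from the adjacent tert-butyl carbon; the tertiary cation is what reacts next.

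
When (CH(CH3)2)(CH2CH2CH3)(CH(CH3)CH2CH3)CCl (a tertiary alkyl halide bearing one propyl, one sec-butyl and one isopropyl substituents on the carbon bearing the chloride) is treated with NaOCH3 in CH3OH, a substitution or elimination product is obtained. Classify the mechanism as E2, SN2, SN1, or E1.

E2

Conditions: a strong base with a tertiary substrate bearing a β-hydrogen.
These conditions are the textbook signature of the E2 pathway.
A strong (often hindered) base removes a β-H in concert with loss of the leaving group — bimolecular elimination.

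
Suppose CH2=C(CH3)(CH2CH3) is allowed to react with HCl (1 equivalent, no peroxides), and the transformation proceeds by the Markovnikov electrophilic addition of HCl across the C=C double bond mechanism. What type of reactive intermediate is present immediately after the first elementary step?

tertiary carbocation

Step 1: Electrophilic addition begins with the π(C=C) electrons forming a bond to the proton of HCl. Following Markovnikov's rule, the resulting cation is tertiary. The H–Cl bond breaks heterolytically, releasing Cl⁻.
After step 1 the species present is a tertiary carbocation.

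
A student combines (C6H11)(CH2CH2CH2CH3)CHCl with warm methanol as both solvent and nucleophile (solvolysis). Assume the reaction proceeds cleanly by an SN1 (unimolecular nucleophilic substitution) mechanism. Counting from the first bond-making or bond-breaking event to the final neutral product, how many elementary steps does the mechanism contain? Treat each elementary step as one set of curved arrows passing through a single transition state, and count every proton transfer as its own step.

Step 1: Rate-determining heterolysis of the C–Cl bond gives Cl⁻ and a secondary carbocation.
Step 2: A 1,2-hydride shift from the adjacent cyclohexyl carbon moves the positive charge from the secondary centre to an adjacent carbon, generating a more stable tertiary carbocation.
Step 3: CH3OH donates an oxygen lone pair into the empty p orbital of the cation, giving a protonated ether (an oxonium ion).
Step 4: Proton transfer from the O–H of the oxonium ion to a solvent molecule delivers the neutral ether.
Total: 4 elementary steps.

4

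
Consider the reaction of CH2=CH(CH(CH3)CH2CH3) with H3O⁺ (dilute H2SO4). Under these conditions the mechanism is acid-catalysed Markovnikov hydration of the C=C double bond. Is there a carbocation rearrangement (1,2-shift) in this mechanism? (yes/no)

The first-formed carbocation is secondary.
The adjacent sec-butyl carbon already bears 2 other carbon substituents and has a hydrogen to migrate; after a 1,2-hydride shift from that carbon the positive charge sits on a tertiary centre.
Tertiary is more stable than secondary, so the shift occurs.

yes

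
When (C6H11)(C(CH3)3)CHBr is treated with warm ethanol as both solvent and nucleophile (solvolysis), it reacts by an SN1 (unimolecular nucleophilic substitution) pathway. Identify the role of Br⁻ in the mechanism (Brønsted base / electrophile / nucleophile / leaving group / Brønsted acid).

leaving group

Step 1: Unassisted departure of Br⁻ (taking the C–Br bonding pair) generates a secondary carbocation.
Br⁻ departs with both electrons of the breaking σ-bond — that is the definition of a leaving group.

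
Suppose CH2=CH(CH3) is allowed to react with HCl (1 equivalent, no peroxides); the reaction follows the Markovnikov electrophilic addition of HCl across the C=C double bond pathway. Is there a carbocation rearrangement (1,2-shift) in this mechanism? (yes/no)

no

The first-formed carbocation is secondary.
No single 1,2-shift to an adjacent carbon would produce a more-substituted cation than the one already present, so no rearrangement occurs.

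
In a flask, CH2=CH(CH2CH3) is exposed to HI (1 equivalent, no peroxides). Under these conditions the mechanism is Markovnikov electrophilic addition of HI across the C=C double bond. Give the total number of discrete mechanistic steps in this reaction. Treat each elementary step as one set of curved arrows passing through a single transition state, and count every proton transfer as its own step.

2

Step 1: Electrophilic addition begins with the π(C=C) electrons forming a bond to the proton of HI. Following Markovnikov's rule, the resulting cation is secondary. The H–I bond breaks heterolytically, releasing I⁻.
(No 1,2-shift: no single shift to an adjacent carbon would give a more stable cation.)
Step 2: I⁻ captures the cation: a lone pair on I⁻ fills the empty p orbital, producing the alkyl halide product.
Total: 2 elementary steps.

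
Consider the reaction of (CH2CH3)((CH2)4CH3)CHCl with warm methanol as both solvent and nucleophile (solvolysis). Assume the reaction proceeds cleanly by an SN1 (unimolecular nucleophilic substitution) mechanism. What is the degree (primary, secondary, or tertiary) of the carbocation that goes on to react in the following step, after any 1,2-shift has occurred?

secondary

Step 1: The C–Cl bond breaks with both electrons going to the chloride; Cl⁻ leaves and a secondary carbocation remains.
No single 1,2-shift to an adjacent carbon would give a more-substituted cation, so no rearrangement occurs.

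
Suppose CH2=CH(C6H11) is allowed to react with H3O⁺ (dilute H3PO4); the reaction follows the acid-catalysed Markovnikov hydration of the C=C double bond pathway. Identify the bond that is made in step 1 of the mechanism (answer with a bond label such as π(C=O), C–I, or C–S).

C–H

Step 1: Protonation of the alkene by H3O⁺: the π bond acts as the nucleophile and picks up H⁺, giving the more stable (Markovnikov) secondary carbocation. H2O is released.
The bond formed in this step is the C–H bond.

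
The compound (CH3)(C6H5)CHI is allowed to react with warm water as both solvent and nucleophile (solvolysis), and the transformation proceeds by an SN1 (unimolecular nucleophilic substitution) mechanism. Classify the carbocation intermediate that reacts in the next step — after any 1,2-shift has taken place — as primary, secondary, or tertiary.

Step 1: Ionisation: the C–I σ-bond cleaves heterolytically; both bonding electrons depart with I⁻, leaving a secondary carbocation at the α-carbon.
No single 1,2-shift to an adjacent carbon would give a more-substituted cation, so no rearrangement occurs.

secondary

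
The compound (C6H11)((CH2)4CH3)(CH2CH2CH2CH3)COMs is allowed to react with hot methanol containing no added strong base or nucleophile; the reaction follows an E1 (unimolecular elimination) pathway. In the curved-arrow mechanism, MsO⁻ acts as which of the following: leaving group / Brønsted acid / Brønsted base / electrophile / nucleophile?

Step 1: Unassisted departure of MsO⁻ (taking the C–O bonding pair) generates a tertiary carbocation.
MsO⁻ departs with both electrons of the breaking σ-bond — that is the definition of a leaving group.

leaving group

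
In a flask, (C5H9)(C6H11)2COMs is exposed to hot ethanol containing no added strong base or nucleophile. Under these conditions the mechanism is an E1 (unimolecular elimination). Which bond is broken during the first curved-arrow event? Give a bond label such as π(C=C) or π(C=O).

C–O

Step 1: Rate-determining heterolysis of the C–O bond gives MsO⁻ and a tertiary carbocation.
The bond broken in this step is the C–O bond.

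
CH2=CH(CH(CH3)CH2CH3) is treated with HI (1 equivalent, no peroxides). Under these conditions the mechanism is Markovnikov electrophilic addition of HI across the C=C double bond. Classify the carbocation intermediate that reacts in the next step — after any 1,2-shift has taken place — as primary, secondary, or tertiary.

Step 1: The π electrons of the C=C bond attack a proton of HI; Markovnikov addition places the new C–H on the less-substituted alkene carbon, so the positive charge ends up on the more-substituted carbon — a secondary carbocation. The H–I bond breaks heterolytically, releasing I⁻.
Step 2: A 1,2-hydride shift from the adjacent sec-butyl carbon moves the positive charge from the secondary centre to an adjacent carbon, generating a more stable tertiary carbocation.
The cation rearranges from secondary to tertiary via a 1,2-hydride shift from the adjacent sec-butyl carbon; the tertiary cation is what reacts next.

tertiary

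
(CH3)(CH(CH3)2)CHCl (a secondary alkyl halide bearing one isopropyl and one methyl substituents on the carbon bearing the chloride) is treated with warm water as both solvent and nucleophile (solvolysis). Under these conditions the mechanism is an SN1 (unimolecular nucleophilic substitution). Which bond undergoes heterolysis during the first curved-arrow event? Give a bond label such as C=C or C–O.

Step 1: Unassisted departure of Cl⁻ (taking the C–Cl bonding pair) generates a secondary carbocation.
The bond broken in this step is the C–Cl bond.

C–Cl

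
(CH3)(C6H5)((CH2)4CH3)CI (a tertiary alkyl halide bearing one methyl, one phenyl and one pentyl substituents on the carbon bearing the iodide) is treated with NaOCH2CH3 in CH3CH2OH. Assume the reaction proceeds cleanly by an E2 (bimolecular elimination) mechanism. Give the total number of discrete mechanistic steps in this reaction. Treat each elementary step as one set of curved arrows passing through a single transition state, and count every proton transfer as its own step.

1

Step 1: Concerted anti-periplanar elimination: CH3CH2O⁻ abstracts a β-H while I⁻ leaves, and the C–H electrons become the new C=C π bond — all in a single transition state.
Total: 1 elementary step.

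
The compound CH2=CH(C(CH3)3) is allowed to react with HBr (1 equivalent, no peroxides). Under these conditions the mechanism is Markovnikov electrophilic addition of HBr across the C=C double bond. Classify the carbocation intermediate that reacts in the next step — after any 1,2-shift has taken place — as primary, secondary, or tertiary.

tertiary

Step 1: The π electrons of the C=C bond attack a proton of HBr; Markovnikov addition places the new C–H on the less-substituted alkene carbon, so the positive charge ends up on the more-substituted carbon — a secondary carbocation. The H–Br bond breaks heterolytically, releasing Br⁻.
Step 2: A methyl group with its bonding pair migrates from the adjacent tert-butyl carbon to the cationic centre — a 1,2-methyl shift — upgrading the secondary cation to a tertiary one.
The cation rearranges from secondary to tertiary via a 1,2-methyl shift from the adjacent tert-butyl carbon; the tertiary cation is what reacts next.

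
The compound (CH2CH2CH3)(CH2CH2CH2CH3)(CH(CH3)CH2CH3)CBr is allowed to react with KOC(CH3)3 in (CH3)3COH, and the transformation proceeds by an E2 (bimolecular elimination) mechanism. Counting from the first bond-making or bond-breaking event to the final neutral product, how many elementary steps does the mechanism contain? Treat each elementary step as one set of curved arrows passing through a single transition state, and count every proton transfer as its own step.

1

Step 1: Concerted anti-periplanar elimination: (CH3)3CO⁻ abstracts a β-H while Br⁻ leaves, and the C–H electrons become the new C=C π bond — all in a single transition state.
Total: 1 elementary step.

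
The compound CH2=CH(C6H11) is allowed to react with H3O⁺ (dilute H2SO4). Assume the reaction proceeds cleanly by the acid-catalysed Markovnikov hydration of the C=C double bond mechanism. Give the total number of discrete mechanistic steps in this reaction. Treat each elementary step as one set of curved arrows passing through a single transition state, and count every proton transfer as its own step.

Step 1: The π electrons of the C=C bond attack a proton of H3O⁺; Markovnikov addition places the new C–H on the less-substituted alkene carbon, so the positive charge ends up on the more-substituted carbon — a secondary carbocation. H2O is released.
Step 2: Carbocation rearrangement: a 1,2-hydride shift from the adjacent cyclohexyl carbon converts the initially-formed secondary cation into the more stable tertiary cation.
Step 3: A lone pair on the oxygen of H2O attacks the carbocation, forming a C–O bond and an oxonium ion (a protonated alcohol).
Step 4: Proton transfer from the O–H of the oxonium ion to H2O completes the catalytic cycle and yields the alcohol.
Total: 4 elementary steps.

4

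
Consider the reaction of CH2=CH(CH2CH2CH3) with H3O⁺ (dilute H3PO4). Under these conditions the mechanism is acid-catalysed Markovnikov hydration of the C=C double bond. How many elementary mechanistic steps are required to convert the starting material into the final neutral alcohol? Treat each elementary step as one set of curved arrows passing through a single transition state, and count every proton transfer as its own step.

3

Step 1: The π electrons of the C=C bond attack a proton of H3O⁺; Markovnikov addition places the new C–H on the less-substituted alkene carbon, so the positive charge ends up on the more-substituted carbon — a secondary carbocation. H2O is released.
(No 1,2-shift: no single shift to an adjacent carbon would give a more stable cation.)
Step 2: Nucleophilic capture of the cation by H2O produces the protonated alcohol (an oxonium ion).
Step 3: Proton transfer from the O–H of the oxonium ion to H2O completes the catalytic cycle and yields the alcohol.
Total: 3 elementary steps.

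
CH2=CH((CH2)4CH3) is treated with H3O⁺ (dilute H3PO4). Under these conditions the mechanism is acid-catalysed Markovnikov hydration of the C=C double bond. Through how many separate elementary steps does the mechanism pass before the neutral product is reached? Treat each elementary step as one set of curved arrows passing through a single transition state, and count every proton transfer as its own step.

Step 1: The π electrons of the C=C bond attack a proton of H3O⁺; Markovnikov addition places the new C–H on the less-substituted alkene carbon, so the positive charge ends up on the more-substituted carbon — a secondary carbocation. H2O is released.
(No 1,2-shift: no single shift to an adjacent carbon would give a more stable cation.)
Step 2: Water acts as the nucleophile: an oxygen lone pair bonds to the cationic carbon, giving an oxonium-ion intermediate.
Step 3: Proton transfer from the O–H of the oxonium ion to H2O completes the catalytic cycle and yields the alcohol.
Total: 3 elementary steps.

3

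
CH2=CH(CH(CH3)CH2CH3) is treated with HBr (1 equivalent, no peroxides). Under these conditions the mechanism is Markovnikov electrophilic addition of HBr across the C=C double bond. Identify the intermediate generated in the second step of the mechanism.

Step 1: The π electrons of the C=C bond attack a proton of HBr; Markovnikov addition places the new C–H on the less-substituted alkene carbon, so the positive charge ends up on the more-substituted carbon — a secondary carbocation. The H–Br bond breaks heterolytically, releasing Br⁻.
Step 2: A 1,2-hydride shift from the adjacent sec-butyl carbon moves the positive charge from the secondary centre to an adjacent carbon, generating a more stable tertiary carbocation.
After step 2 the species present is a tertiary carbocation.

tertiary carbocation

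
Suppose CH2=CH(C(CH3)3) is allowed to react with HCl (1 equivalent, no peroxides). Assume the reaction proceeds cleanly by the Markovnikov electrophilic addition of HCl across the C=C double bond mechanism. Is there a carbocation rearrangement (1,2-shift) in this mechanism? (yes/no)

yes

The first-formed carbocation is secondary.
The adjacent tert-butyl carbon has no hydrogen but bears methyl groups; migration of one methyl with its bonding pair (a 1,2-methyl shift) places the charge on a tertiary centre.
Tertiary is more stable than secondary, so the shift occurs.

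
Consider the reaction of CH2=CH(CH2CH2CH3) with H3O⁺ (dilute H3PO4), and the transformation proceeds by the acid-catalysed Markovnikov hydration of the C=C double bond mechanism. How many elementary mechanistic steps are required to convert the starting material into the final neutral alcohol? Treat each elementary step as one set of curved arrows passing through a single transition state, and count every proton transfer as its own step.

Step 1: Protonation of the alkene by H3O⁺: the π bond acts as the nucleophile and picks up H⁺, giving the more stable (Markovnikov) secondary carbocation. H2O is released.
(No 1,2-shift: no single shift to an adjacent carbon would give a more stable cation.)
Step 2: Water acts as the nucleophile: an oxygen lone pair bonds to the cationic carbon, giving an oxonium-ion intermediate.
Step 3: Proton transfer from the O–H of the oxonium ion to H2O completes the catalytic cycle and yields the alcohol.
Total: 3 elementary steps.

3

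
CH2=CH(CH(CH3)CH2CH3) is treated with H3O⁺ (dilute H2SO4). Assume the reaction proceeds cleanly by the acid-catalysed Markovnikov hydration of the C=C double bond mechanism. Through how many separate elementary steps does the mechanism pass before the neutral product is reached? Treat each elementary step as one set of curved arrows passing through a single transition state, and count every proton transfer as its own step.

4

Step 1: Electrophilic addition begins with the π(C=C) electrons forming a bond to the proton of H3O⁺. Following Markovnikov's rule, the resulting cation is secondary. H2O is released.
Step 2: Carbocation rearrangement: a 1,2-hydride shift from the adjacent sec-butyl carbon converts the initially-formed secondary cation into the more stable tertiary cation.
Step 3: A lone pair on the oxygen of H2O attacks the carbocation, forming a C–O bond and an oxonium ion (a protonated alcohol).
Step 4: Proton transfer from the O–H of the oxonium ion to H2O completes the catalytic cycle and yields the alcohol.
Total: 4 elementary steps.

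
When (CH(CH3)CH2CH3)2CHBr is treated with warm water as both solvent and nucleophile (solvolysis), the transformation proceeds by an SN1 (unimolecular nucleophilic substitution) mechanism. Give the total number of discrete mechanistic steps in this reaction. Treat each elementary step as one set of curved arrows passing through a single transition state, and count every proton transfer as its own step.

Step 1: Unassisted departure of Br⁻ (taking the C–Br bonding pair) generates a secondary carbocation.
Step 2: Carbocation rearrangement: a 1,2-hydride shift from the adjacent sec-butyl carbon converts the initially-formed secondary cation into the more stable tertiary cation.
Step 3: H2O donates an oxygen lone pair into the empty p orbital of the cation, giving a protonated alcohol (an oxonium ion).
Step 4: Proton transfer from the O–H of the oxonium ion to a solvent molecule delivers the neutral alcohol.
Total: 4 elementary steps.

4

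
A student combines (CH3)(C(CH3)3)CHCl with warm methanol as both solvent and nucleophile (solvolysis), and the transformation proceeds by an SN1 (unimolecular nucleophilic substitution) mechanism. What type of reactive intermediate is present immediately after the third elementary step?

Step 1: Unassisted departure of Cl⁻ (taking the C–Cl bonding pair) generates a secondary carbocation.
Step 2: Carbocation rearrangement: a 1,2-methyl shift from the adjacent tert-butyl carbon converts the initially-formed secondary cation into the more stable tertiary cation.
Step 3: CH3OH donates an oxygen lone pair into the empty p orbital of the cation, giving a protonated ether (an oxonium ion).
After step 3 the species present is an oxonium ion.

oxonium ion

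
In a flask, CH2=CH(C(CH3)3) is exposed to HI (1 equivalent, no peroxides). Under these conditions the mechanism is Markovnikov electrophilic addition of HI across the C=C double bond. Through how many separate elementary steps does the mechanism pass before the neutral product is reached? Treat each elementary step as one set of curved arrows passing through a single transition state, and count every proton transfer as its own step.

Step 1: Protonation of the alkene by HI: the π bond acts as the nucleophile and picks up H⁺, giving the more stable (Markovnikov) secondary carbocation. The H–I bond breaks heterolytically, releasing I⁻.
Step 2: Carbocation rearrangement: a 1,2-methyl shift from the adjacent tert-butyl carbon converts the initially-formed secondary cation into the more stable tertiary cation.
Step 3: Nucleophilic attack by I⁻ on the carbocation completes the addition, giving R–I.
Total: 3 elementary steps.

3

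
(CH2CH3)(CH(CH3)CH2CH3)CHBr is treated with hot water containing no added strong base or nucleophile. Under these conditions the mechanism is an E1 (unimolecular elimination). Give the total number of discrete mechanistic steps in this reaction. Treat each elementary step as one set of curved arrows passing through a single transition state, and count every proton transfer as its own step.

Step 1: Ionisation: the C–Br σ-bond cleaves heterolytically; both bonding electrons depart with Br⁻, leaving a secondary carbocation at the α-carbon.
Step 2: A 1,2-hydride shift from the adjacent sec-butyl carbon moves the positive charge from the secondary centre to an adjacent carbon, generating a more stable tertiary carbocation.
Step 3: Loss of a β-proton to a water molecule of the solvent: the C–H bonding pair collapses toward the cationic carbon to form the C=C π bond, yielding the alkene.
Total: 3 elementary steps.

3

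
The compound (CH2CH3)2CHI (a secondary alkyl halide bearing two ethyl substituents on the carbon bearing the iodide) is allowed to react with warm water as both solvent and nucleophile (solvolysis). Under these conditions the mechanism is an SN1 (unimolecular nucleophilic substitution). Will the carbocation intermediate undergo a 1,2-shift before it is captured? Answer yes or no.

The first-formed carbocation is secondary.
No single 1,2-shift to an adjacent carbon would produce a more-substituted cation than the one already present, so no rearrangement occurs.

no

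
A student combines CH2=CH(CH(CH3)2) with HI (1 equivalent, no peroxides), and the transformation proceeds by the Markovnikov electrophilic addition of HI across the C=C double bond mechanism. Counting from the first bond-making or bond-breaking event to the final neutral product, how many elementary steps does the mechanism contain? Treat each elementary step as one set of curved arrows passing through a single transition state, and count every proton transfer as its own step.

Step 1: Protonation of the alkene by HI: the π bond acts as the nucleophile and picks up H⁺, giving the more stable (Markovnikov) secondary carbocation. The H–I bond breaks heterolytically, releasing I⁻.
Step 2: A 1,2-hydride shift from the adjacent isopropyl carbon moves the positive charge from the secondary centre to an adjacent carbon, generating a more stable tertiary carbocation.
Step 3: Nucleophilic attack by I⁻ on the carbocation completes the addition, giving R–I.
Total: 3 elementary steps.

3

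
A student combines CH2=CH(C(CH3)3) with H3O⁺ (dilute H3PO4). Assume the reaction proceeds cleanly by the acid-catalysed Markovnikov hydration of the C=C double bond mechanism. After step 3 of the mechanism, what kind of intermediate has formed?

Step 1: Protonation of the alkene by H3O⁺: the π bond acts as the nucleophile and picks up H⁺, giving the more stable (Markovnikov) secondary carbocation. H2O is released.
Step 2: A 1,2-methyl shift from the adjacent tert-butyl carbon moves the positive charge from the secondary centre to an adjacent carbon, generating a more stable tertiary carbocation.
Step 3: A lone pair on the oxygen of H2O attacks the carbocation, forming a C–O bond and an oxonium ion (a protonated alcohol).
After step 3 the species present is an oxonium ion.

oxonium ion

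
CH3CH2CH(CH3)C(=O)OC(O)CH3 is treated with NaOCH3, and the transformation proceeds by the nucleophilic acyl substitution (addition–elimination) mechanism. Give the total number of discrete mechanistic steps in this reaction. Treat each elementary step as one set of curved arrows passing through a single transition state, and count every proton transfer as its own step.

Step 1: A lone pair on the O of CH3O⁻ attacks the electrophilic acyl carbon; the π(C=O) electrons move onto oxygen, giving a tetrahedral intermediate.
Step 2: An oxygen lone pair re-forms the C=O π bond as the C–O σ-bond breaks; CH3CO2⁻ is expelled.
Total: 2 elementary steps.

2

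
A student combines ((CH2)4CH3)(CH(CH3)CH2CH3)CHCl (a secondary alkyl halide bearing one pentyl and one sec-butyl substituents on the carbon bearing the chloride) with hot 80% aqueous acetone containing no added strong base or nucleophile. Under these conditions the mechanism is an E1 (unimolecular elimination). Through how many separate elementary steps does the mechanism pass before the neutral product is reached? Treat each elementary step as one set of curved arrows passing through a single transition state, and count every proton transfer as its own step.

3

Step 1: The C–Cl bond breaks with both electrons going to the chloride; Cl⁻ leaves and a secondary carbocation remains.
Step 2: A 1,2-hydride shift from the adjacent sec-butyl carbon moves the positive charge from the secondary centre to an adjacent carbon, generating a more stable tertiary carbocation.
Step 3: A weak base (a water molecule from the solvent) removes a proton from a carbon adjacent to the cationic centre; the electrons of that C–H bond become the new π(C=C) bond, giving the alkene.
Total: 3 elementary steps.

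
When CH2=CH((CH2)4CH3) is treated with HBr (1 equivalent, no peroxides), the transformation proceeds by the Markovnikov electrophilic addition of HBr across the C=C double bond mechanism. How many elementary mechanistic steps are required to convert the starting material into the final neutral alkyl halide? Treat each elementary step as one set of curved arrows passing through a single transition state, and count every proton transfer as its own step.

Step 1: Electrophilic addition begins with the π(C=C) electrons forming a bond to the proton of HBr. Following Markovnikov's rule, the resulting cation is secondary. The H–Br bond breaks heterolytically, releasing Br⁻.
(No 1,2-shift: no single shift to an adjacent carbon would give a more stable cation.)
Step 2: The Br⁻ anion donates a lone pair to the carbocation, forming the new C–Br σ-bond and giving the neutral alkyl halide.
Total: 2 elementary steps.

2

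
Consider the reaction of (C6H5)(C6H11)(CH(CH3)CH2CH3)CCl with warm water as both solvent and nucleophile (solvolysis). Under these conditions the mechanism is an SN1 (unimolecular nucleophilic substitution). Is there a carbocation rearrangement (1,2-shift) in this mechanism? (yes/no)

no

The first-formed carbocation is tertiary.
No single 1,2-shift to an adjacent carbon would produce a more-substituted cation than the one already present, so no rearrangement occurs.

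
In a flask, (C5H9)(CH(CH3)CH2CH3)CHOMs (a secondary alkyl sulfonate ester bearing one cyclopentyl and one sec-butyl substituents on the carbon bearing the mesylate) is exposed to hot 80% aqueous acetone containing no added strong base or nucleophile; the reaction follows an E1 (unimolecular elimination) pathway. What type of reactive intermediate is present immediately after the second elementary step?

Step 1: Ionisation: the C–O σ-bond cleaves heterolytically; both bonding electrons depart with MsO⁻, leaving a secondary carbocation at the α-carbon.
Step 2: A 1,2-hydride shift from the adjacent cyclopentyl carbon moves the positive charge from the secondary centre to an adjacent carbon, generating a more stable tertiary carbocation.
After step 2 the species present is a tertiary carbocation.

tertiary carbocation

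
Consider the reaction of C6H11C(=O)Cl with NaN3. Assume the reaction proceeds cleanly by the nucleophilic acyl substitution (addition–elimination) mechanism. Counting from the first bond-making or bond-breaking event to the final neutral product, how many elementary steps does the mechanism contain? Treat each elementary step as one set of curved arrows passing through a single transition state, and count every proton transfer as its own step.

2

Step 1: N3⁻ adds to the carbonyl carbon; the C=O π electrons shift onto oxygen and a tetrahedral alkoxide intermediate forms.
Step 2: An oxygen lone pair re-forms the C=O π bond as the C–Cl σ-bond breaks; Cl⁻ is expelled.
Total: 2 elementary steps.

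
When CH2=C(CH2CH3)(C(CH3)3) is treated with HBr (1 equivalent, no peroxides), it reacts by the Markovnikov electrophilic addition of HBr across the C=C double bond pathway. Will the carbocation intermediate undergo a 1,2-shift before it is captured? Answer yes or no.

no

The first-formed carbocation is tertiary.
No single 1,2-shift to an adjacent carbon would produce a more-substituted cation than the one already present, so no rearrangement occurs.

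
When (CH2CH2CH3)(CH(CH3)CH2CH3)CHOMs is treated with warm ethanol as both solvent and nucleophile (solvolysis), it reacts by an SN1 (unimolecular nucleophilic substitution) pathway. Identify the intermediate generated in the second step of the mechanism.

Step 1: Rate-determining heterolysis of the C–O bond gives MsO⁻ and a secondary carbocation.
Step 2: A hydride (H with its bonding pair) migrates from the adjacent sec-butyl carbon to the cationic centre — a 1,2-hydride shift — upgrading the secondary cation to a tertiary one.
After step 2 the species present is a tertiary carbocation.

tertiary carbocation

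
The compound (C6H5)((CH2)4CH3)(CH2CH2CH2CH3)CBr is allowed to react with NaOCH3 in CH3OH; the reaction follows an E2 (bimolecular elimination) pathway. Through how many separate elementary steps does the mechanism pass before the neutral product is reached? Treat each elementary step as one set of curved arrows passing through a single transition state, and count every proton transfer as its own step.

1

Step 1: Concerted anti-periplanar elimination: CH3O⁻ abstracts a β-H while Br⁻ leaves, and the C–H electrons become the new C=C π bond — all in a single transition state.
Total: 1 elementary step.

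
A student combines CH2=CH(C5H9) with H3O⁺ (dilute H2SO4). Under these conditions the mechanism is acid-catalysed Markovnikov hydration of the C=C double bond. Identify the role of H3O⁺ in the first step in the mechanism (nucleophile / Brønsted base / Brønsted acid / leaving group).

Step 1: Protonation of the alkene by H3O⁺: the π bond acts as the nucleophile and picks up H⁺, giving the more stable (Markovnikov) secondary carbocation. H2O is released.
H3O⁺ in the first step donates a proton in a proton-transfer step — a Brønsted acid.

Brønsted acid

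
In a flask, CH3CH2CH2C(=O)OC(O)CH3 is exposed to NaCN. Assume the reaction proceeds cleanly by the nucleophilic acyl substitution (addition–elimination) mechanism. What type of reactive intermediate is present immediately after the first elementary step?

Step 1: A lone pair on the C of CN⁻ attacks the electrophilic acyl carbon; the π(C=O) electrons move onto oxygen, giving a tetrahedral intermediate.
After step 1 the species present is a tetrahedral intermediate.

tetrahedral intermediate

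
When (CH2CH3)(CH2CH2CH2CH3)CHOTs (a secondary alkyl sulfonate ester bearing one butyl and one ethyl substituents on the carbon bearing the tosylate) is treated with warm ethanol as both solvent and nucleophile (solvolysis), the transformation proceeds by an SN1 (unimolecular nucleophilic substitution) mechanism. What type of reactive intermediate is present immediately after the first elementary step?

Step 1: The C–O bond breaks with both electrons going to the tosylate; TsO⁻ leaves and a secondary carbocation remains.
After step 1 the species present is a secondary carbocation.

secondary carbocation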